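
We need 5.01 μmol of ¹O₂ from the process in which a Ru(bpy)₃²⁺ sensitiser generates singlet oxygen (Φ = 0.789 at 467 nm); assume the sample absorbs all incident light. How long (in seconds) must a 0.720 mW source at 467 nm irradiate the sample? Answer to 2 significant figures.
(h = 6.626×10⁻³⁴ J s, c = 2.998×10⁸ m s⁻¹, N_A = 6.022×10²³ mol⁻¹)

t ≈ 2300 s

Product: 5.01 μmol = 5.01×10⁻⁶ mol.
Photons that must be absorbed: 5.01×10⁻⁶ / 0.789 = 6.350×10⁻⁶ mol.
Photon energy: hc/λ = 4.254×10⁻¹⁹ J; per mole, 2.562×10⁵ J mol⁻¹.
Energy required: 6.350×10⁻⁶ × 2.562×10⁵ = 1.627 J.
Time: 1.627 J / 0.00072 W = 2300 s.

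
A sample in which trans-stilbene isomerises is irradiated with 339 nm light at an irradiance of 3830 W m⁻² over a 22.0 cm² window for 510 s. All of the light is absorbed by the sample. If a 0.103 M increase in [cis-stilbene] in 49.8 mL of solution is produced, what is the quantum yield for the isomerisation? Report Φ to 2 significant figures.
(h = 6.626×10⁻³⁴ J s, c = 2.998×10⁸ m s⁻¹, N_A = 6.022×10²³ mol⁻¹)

Product: (0.103 M)(0.0498 L) = 0.005129 mol.
Photon energy at 339 nm: hc/λ = (6.626×10⁻³⁴)(2.998×10⁸)/(339×10⁻⁹) = 5.860×10⁻¹⁹ J.
Energy delivered: (3830 W m⁻²)(22.0×10⁻⁴ m²)(510 s) = 4297 J.
Photons incident: 4297 / 5.860×10⁻¹⁹ = 7.333×10²¹, i.e. 7.333×10²¹/6.022×10²³ = 0.01218 mol.
Φ = 0.005129 mol / 0.01218 mol photons = 0.42.

Φ = 0.42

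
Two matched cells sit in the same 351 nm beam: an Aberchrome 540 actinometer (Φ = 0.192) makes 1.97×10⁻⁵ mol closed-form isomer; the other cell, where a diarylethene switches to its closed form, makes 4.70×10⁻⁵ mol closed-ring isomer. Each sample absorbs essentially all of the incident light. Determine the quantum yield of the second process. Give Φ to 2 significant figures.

Photons absorbed by the actinometer: 1.97×10⁻⁵ / 0.192 = 1.026×10⁻⁴ mol.
Φ(unknown) = 4.70×10⁻⁵ / 1.026×10⁻⁴ = 0.46.

Φ = 0.46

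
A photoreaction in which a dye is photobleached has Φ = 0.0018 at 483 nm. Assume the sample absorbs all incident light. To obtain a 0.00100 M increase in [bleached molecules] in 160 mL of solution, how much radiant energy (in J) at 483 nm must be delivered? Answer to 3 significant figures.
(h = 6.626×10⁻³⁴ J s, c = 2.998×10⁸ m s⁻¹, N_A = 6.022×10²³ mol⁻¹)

Product: (0.00100 M)(0.16 L) = 1.600×10⁻⁴ mol.
Photons that must be absorbed: 1.600×10⁻⁴ / 0.0018 = 0.08889 mol.
Photon energy: hc/λ = 4.113×10⁻¹⁹ J; per mole, 2.477×10⁵ J mol⁻¹.
Energy required: 0.08889 × 2.477×10⁵ = 2.20×10⁴ J.

2.20×10⁴ J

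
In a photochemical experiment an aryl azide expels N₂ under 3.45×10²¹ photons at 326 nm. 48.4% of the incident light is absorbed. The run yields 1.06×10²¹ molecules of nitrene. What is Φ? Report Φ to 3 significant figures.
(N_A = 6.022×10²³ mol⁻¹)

Φ = 0.635

Product: 1.06×10²¹ / 6.022×10²³ = 0.001760 mol.
Moles of photons: 3.45×10²¹ / 6.022×10²³ = 0.005729 mol.
Photons absorbed: 0.484 × 0.005729 = 0.002773 mol.
Φ = 0.001760 mol / 0.002773 mol photons = 0.635.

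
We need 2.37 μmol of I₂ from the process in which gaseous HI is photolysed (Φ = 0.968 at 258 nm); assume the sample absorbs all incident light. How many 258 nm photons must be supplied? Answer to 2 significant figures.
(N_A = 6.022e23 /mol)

1.5e18 photons

Product: 2.37 μmol = 2.37e-6 mol.
Photons that must be absorbed: 2.37e-6 / 0.968 = 2.448e-6 mol.
Photon count: 2.448e-6 × 6.022e23 = 1.5e18.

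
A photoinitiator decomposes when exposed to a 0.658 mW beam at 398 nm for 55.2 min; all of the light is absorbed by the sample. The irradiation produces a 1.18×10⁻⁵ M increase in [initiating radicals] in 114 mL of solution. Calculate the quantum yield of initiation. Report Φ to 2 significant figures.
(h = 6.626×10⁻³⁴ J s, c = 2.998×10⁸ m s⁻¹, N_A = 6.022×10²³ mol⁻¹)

Product: (1.18×10⁻⁵ M)(0.114 L) = 1.345×10⁻⁶ mol.
Photon energy at 398 nm: hc/λ = (6.626×10⁻³⁴)(2.998×10⁸)/(398×10⁻⁹) = 4.991×10⁻¹⁹ J.
Energy delivered: (0.658 mW)(3312 s) = 2.179 J.
Photons incident: 2.179 / 4.991×10⁻¹⁹ = 4.366×10¹⁸, i.e. 4.366×10¹⁸/6.022×10²³ = 7.250×10⁻⁶ mol.
Φ = 1.345×10⁻⁶ mol / 7.250×10⁻⁶ mol photons = 0.19.

Φ = 0.19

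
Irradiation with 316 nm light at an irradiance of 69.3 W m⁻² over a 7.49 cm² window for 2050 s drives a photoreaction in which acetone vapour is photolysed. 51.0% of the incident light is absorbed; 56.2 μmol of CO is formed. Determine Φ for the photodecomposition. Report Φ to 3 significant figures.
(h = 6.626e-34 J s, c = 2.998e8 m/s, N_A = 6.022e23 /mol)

Φ = 0.392

Product: 56.2 μmol = 5.62e-5 mol.
Photon energy at 316 nm: hc/λ = (6.626e-34)(2.998e8)/(316e-9) = 6.286e-19 J.
Energy delivered: (69.3 W m⁻²)(7.49e-4 m²)(2050 s) = 106.4 J.
Photons incident: 106.4 / 6.286e-19 = 1.693e20, i.e. 1.693e20/6.022e23 = 2.811e-4 mol.
Photons absorbed: 0.510 × 2.811e-4 = 1.434e-4 mol.
Φ = 5.62e-5 mol / 1.434e-4 mol photons = 0.392.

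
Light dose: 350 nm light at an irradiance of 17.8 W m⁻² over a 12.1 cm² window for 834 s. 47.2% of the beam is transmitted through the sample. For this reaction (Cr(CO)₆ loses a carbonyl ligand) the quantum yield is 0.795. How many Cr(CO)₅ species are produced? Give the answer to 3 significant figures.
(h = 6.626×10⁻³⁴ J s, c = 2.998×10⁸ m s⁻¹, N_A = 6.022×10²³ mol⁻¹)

1.33×10¹⁹ species

Photon energy at 350 nm: hc/λ = (6.626×10⁻³⁴)(2.998×10⁸)/(350×10⁻⁹) = 5.676×10⁻¹⁹ J.
Energy delivered: (17.8 W m⁻²)(12.1×10⁻⁴ m²)(834 s) = 17.96 J.
Photons incident: 17.96 / 5.676×10⁻¹⁹ = 3.164×10¹⁹, i.e. 3.164×10¹⁹/6.022×10²³ = 5.254×10⁻⁵ mol.
Fraction absorbed: 1 − 47.2/100 = 0.5280.
Photons absorbed: 0.5280 × 5.254×10⁻⁵ = 2.774×10⁻⁵ mol.
Product: Φ × n_abs = 0.795 × 2.774×10⁻⁵ = 2.205×10⁻⁵ mol.
As a count: 2.205×10⁻⁵ × 6.022×10²³ = 1.33×10¹⁹.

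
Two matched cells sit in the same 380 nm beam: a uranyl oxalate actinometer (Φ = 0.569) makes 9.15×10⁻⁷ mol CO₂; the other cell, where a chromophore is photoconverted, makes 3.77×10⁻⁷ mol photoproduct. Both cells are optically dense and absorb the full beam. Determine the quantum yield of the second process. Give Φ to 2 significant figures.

Photons absorbed by the actinometer: 9.15×10⁻⁷ / 0.569 = 1.608×10⁻⁶ mol.
Φ(unknown) = 3.77×10⁻⁷ / 1.608×10⁻⁶ = 0.23.

Φ = 0.23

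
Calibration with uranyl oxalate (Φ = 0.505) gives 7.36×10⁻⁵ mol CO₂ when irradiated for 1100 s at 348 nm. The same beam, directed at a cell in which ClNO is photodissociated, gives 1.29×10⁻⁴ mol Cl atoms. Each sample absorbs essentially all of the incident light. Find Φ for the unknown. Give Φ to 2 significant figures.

Φ = 0.89

Photons absorbed by the actinometer: 7.36×10⁻⁵ / 0.505 = 1.457×10⁻⁴ mol.
Φ(unknown) = 1.29×10⁻⁴ / 1.457×10⁻⁴ = 0.89.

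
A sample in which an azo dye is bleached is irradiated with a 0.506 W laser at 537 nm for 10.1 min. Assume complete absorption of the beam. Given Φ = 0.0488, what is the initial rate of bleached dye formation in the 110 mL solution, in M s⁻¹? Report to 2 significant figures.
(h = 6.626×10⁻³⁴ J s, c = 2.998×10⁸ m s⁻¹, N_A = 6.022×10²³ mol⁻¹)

Photon energy at 537 nm: hc/λ = (6.626×10⁻³⁴)(2.998×10⁸)/(537×10⁻⁹) = 3.699×10⁻¹⁹ J.
Energy delivered: (0.506 W)(606 s) = 306.6 J.
Photons incident: 306.6 / 3.699×10⁻¹⁹ = 8.289×10²⁰, i.e. 8.289×10²⁰/6.022×10²³ = 0.001376 mol.
Product formed: 0.0488 × 0.001376 = 6.715×10⁻⁵ mol.
Rate: 6.715×10⁻⁵ mol / (606 s × 0.11 L) = 1.0×10⁻⁶ M s⁻¹.

1.0×10⁻⁶ M s⁻¹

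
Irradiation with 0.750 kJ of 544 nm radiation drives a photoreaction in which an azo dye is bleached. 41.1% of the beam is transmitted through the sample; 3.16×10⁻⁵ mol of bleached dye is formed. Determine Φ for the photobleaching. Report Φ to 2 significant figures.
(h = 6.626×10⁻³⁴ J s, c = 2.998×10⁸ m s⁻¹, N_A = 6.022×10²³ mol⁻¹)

Photon energy at 544 nm: hc/λ = (6.626×10⁻³⁴)(2.998×10⁸)/(544×10⁻⁹) = 3.652×10⁻¹⁹ J.
Incident energy: 0.750 kJ = 750 J.
Photons incident: 750 / 3.652×10⁻¹⁹ = 2.054×10²¹, i.e. 2.054×10²¹/6.022×10²³ = 0.003411 mol.
Fraction absorbed: 1 − 41.1/100 = 0.5890.
Photons absorbed: 0.5890 × 0.003411 = 0.002009 mol.
Φ = 3.16×10⁻⁵ mol / 0.002009 mol photons = 0.016.

Φ = 0.016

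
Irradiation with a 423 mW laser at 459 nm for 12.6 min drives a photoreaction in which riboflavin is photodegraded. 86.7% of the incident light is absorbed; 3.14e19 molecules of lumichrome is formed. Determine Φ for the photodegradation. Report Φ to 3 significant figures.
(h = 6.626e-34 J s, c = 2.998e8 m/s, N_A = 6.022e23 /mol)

Product: 3.14e19 / 6.022e23 = 5.214e-5 mol.
Photon energy at 459 nm: hc/λ = (6.626e-34)(2.998e8)/(459e-9) = 4.328e-19 J.
Energy delivered: (423 mW)(756 s) = 319.8 J.
Photons incident: 319.8 / 4.328e-19 = 7.389e20, i.e. 7.389e20/6.022e23 = 0.001227 mol.
Photons absorbed: 0.867 × 0.001227 = 0.001064 mol.
Φ = 5.214e-5 mol / 0.001064 mol photons = 0.0490.

Φ = 0.0490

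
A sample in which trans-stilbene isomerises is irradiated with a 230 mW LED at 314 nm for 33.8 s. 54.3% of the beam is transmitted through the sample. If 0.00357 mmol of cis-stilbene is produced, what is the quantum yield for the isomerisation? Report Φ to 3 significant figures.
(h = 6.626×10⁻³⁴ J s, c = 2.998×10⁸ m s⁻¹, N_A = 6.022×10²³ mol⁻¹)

Product: 0.00357 mmol = 3.57×10⁻⁶ mol.
Photon energy at 314 nm: hc/λ = (6.626×10⁻³⁴)(2.998×10⁸)/(314×10⁻⁹) = 6.326×10⁻¹⁹ J.
Energy delivered: (230 mW)(33.8 s) = 7.774 J.
Photons incident: 7.774 / 6.326×10⁻¹⁹ = 1.229×10¹⁹, i.e. 1.229×10¹⁹/6.022×10²³ = 2.041×10⁻⁵ mol.
Fraction absorbed: 1 − 54.3/100 = 0.4570.
Photons absorbed: 0.4570 × 2.041×10⁻⁵ = 9.327×10⁻⁶ mol.
Φ = 3.57×10⁻⁶ mol / 9.327×10⁻⁶ mol photons = 0.383.

Φ = 0.383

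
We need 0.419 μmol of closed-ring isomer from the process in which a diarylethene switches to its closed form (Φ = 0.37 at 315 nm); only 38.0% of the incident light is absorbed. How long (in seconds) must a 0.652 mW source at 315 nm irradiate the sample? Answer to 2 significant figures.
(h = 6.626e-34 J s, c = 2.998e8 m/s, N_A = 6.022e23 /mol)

Product: 0.419 μmol = 4.19e-7 mol.
Photons that must be absorbed: 4.19e-7 / 0.37 = 1.132e-6 mol.
Incident photons needed: 1.132e-6 / 0.380 = 2.979e-6 mol.
Photon energy: hc/λ = 6.306e-19 J; per mole, 3.797e5 J mol⁻¹.
Energy required: 2.979e-6 × 3.797e5 = 1.131 J.
Time: 1.131 J / 0.000652 W = 1700 s.

t ≈ 1700 s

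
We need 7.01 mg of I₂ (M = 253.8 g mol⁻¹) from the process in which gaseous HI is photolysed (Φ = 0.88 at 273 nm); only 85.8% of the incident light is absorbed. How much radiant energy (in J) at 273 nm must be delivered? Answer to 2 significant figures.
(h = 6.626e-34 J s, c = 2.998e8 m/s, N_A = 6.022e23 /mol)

Product: 7.01 mg / 253.8 g mol⁻¹ = 2.762e-5 mol.
Photons that must be absorbed: 2.762e-5 / 0.88 = 3.139e-5 mol.
Incident photons needed: 3.139e-5 / 0.858 = 3.659e-5 mol.
Photon energy: hc/λ = 7.276e-19 J; per mole, 4.382e5 J mol⁻¹.
Energy required: 3.659e-5 × 4.382e5 = 16 J.

16 J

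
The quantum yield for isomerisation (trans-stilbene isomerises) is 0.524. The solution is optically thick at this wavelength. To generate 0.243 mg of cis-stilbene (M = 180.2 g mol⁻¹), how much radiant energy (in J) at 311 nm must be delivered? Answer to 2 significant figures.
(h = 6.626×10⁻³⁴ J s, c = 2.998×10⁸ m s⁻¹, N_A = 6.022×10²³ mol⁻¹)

0.99 J

Product: 0.243 mg / 180.2 g mol⁻¹ = 1.349×10⁻⁶ mol.
Photons that must be absorbed: 1.349×10⁻⁶ / 0.524 = 2.574×10⁻⁶ mol.
Photon energy: hc/λ = 6.387×10⁻¹⁹ J; per mole, 3.846×10⁵ J mol⁻¹.
Energy required: 2.574×10⁻⁶ × 3.846×10⁵ = 0.99 J.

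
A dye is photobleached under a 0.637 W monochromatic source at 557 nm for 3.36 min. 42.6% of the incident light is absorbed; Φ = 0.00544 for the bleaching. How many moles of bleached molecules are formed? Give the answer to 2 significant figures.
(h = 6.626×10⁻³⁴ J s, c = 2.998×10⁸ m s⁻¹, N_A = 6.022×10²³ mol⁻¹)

1.4×10⁻⁶ mol

Photon energy at 557 nm: hc/λ = (6.626×10⁻³⁴)(2.998×10⁸)/(557×10⁻⁹) = 3.566×10⁻¹⁹ J.
Energy delivered: (0.637 W)(201.6 s) = 128.4 J.
Photons incident: 128.4 / 3.566×10⁻¹⁹ = 3.601×10²⁰, i.e. 3.601×10²⁰/6.022×10²³ = 5.980×10⁻⁴ mol.
Photons absorbed: 0.426 × 5.980×10⁻⁴ = 2.547×10⁻⁴ mol.
Product: Φ × n_abs = 0.00544 × 2.547×10⁻⁴ = 1.386×10⁻⁶ mol.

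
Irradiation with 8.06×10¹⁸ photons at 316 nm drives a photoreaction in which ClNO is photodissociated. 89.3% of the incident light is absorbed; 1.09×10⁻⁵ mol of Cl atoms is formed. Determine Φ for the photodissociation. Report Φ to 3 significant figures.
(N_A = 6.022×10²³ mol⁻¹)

Φ = 0.912

Moles of photons: 8.06×10¹⁸ / 6.022×10²³ = 1.338×10⁻⁵ mol.
Photons absorbed: 0.893 × 1.338×10⁻⁵ = 1.195×10⁻⁵ mol.
Φ = 1.09×10⁻⁵ mol / 1.195×10⁻⁵ mol photons = 0.912.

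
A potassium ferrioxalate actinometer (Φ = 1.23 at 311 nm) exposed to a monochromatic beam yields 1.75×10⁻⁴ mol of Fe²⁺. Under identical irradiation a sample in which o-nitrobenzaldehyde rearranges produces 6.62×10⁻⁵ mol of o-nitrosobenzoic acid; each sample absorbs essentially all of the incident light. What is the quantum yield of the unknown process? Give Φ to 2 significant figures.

Φ = 0.47

Photons absorbed by the actinometer: 1.75×10⁻⁴ / 1.23 = 1.423×10⁻⁴ mol.
Φ(unknown) = 6.62×10⁻⁵ / 1.423×10⁻⁴ = 0.47.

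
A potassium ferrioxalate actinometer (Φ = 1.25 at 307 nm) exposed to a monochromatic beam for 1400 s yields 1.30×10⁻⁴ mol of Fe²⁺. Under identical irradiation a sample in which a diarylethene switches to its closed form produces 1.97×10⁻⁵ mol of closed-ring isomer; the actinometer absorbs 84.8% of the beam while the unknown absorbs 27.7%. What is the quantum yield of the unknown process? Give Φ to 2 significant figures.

Photons absorbed by the actinometer: 1.30×10⁻⁴ / 1.25 = 1.040×10⁻⁴ mol.
Incident flux: 1.040×10⁻⁴ / 0.848 = 1.226×10⁻⁴ einstein.
Absorbed by unknown: 0.277 × 1.226×10⁻⁴ = 3.396×10⁻⁵ mol.
Φ(unknown) = 1.97×10⁻⁵ / 3.396×10⁻⁵ = 0.58.

Φ = 0.58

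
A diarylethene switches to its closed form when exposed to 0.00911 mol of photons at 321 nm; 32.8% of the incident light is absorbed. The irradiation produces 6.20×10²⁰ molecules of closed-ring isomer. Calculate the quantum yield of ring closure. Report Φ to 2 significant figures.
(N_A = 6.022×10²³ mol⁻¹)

Φ = 0.34

Product: 6.20×10²⁰ / 6.022×10²³ = 0.001030 mol.
Photons absorbed: 0.328 × 0.00911 = 0.002988 mol.
Φ = 0.001030 mol / 0.002988 mol photons = 0.34.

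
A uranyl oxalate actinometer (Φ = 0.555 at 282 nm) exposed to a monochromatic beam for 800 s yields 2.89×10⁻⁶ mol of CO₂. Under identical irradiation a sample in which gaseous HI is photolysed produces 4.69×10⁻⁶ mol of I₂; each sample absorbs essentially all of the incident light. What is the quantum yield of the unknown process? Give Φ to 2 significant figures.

Φ = 0.90

Photons absorbed by the actinometer: 2.89×10⁻⁶ / 0.555 = 5.207×10⁻⁶ mol.
Φ(unknown) = 4.69×10⁻⁶ / 5.207×10⁻⁶ = 0.90.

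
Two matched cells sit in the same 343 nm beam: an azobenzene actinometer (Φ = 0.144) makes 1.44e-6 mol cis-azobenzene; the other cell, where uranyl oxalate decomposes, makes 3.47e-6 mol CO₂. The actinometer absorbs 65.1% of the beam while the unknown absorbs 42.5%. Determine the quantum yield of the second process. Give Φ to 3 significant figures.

Φ = 0.532

Photons absorbed by the actinometer: 1.44e-6 / 0.144 = 1.000e-5 mol.
Incident flux: 1.000e-5 / 0.651 = 1.536e-5 einstein.
Absorbed by unknown: 0.425 × 1.536e-5 = 6.528e-6 mol.
Φ(unknown) = 3.47e-6 / 6.528e-6 = 0.532.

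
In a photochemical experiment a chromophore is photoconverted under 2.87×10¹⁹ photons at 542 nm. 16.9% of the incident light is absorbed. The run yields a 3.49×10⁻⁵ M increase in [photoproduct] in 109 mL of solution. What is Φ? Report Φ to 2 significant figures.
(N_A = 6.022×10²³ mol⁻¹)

Product: (3.49×10⁻⁵ M)(0.109 L) = 3.804×10⁻⁶ mol.
Moles of photons: 2.87×10¹⁹ / 6.022×10²³ = 4.766×10⁻⁵ mol.
Photons absorbed: 0.169 × 4.766×10⁻⁵ = 8.055×10⁻⁶ mol.
Φ = 3.804×10⁻⁶ mol / 8.055×10⁻⁶ mol photons = 0.47.

Φ = 0.47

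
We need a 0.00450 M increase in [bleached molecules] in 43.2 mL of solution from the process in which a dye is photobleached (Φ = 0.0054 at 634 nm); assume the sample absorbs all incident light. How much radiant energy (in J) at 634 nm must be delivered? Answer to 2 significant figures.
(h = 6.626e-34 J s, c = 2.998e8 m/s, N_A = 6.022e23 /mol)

Product: (0.00450 M)(0.0432 L) = 1.944e-4 mol.
Photons that must be absorbed: 1.944e-4 / 0.0054 = 0.03600 mol.
Photon energy: hc/λ = 3.133e-19 J; per mole, 1.887e5 J mol⁻¹.
Energy required: 0.03600 × 1.887e5 = 6800 J.

6800 J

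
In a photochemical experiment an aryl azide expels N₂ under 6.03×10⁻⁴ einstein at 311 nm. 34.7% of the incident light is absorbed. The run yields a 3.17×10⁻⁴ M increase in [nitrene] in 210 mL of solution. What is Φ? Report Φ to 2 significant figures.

Φ = 0.32

Product: (3.17×10⁻⁴ M)(0.21 L) = 6.657×10⁻⁵ mol.
Photons absorbed: 0.347 × 6.03×10⁻⁴ = 2.092×10⁻⁴ mol.
Φ = 6.657×10⁻⁵ mol / 2.092×10⁻⁴ mol photons = 0.32.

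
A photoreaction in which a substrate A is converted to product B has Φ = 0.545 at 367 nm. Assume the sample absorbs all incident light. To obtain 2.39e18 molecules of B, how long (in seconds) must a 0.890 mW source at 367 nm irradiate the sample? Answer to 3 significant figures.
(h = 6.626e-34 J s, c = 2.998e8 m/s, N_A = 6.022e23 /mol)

t ≈ 2670 s

Product: 2.39e18 / 6.022e23 = 3.969e-6 mol.
Photons that must be absorbed: 3.969e-6 / 0.545 = 7.283e-6 mol.
Photon energy: hc/λ = 5.413e-19 J; per mole, 3.260e5 J mol⁻¹.
Energy required: 7.283e-6 × 3.260e5 = 2.374 J.
Time: 2.374 J / 0.00089 W = 2670 s.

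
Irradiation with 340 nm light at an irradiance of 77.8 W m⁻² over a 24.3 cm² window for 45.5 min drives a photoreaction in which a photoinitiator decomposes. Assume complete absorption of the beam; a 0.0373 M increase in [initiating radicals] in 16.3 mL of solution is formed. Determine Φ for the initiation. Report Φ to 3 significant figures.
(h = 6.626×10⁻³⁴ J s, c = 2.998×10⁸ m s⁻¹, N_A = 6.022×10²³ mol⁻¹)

Φ = 0.414

Product: (0.0373 M)(0.0163 L) = 6.080×10⁻⁴ mol.
Photon energy at 340 nm: hc/λ = (6.626×10⁻³⁴)(2.998×10⁸)/(340×10⁻⁹) = 5.843×10⁻¹⁹ J.
Energy delivered: (77.8 W m⁻²)(24.3×10⁻⁴ m²)(2730 s) = 516.1 J.
Photons incident: 516.1 / 5.843×10⁻¹⁹ = 8.833×10²⁰, i.e. 8.833×10²⁰/6.022×10²³ = 0.001467 mol.
Φ = 6.080×10⁻⁴ mol / 0.001467 mol photons = 0.414.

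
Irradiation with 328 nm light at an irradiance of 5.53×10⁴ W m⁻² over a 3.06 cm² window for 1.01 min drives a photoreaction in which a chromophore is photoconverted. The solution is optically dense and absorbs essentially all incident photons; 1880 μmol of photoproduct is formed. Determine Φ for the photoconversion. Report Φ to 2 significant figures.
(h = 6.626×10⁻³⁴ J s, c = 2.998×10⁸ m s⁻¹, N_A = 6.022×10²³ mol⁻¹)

Φ = 0.67

Product: 1880 μmol = 0.00188 mol.
Photon energy at 328 nm: hc/λ = (6.626×10⁻³⁴)(2.998×10⁸)/(328×10⁻⁹) = 6.056×10⁻¹⁹ J.
Energy delivered: (5.53×10⁴ W m⁻²)(3.06×10⁻⁴ m²)(60.6 s) = 1025 J.
Photons incident: 1025 / 6.056×10⁻¹⁹ = 1.693×10²¹, i.e. 1.693×10²¹/6.022×10²³ = 0.002811 mol.
Φ = 0.00188 mol / 0.002811 mol photons = 0.67.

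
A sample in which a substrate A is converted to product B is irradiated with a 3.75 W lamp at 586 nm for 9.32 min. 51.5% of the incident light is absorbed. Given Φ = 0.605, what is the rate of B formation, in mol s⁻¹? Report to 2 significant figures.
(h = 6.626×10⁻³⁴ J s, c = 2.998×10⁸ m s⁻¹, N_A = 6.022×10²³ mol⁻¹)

Photon energy at 586 nm: hc/λ = (6.626×10⁻³⁴)(2.998×10⁸)/(586×10⁻⁹) = 3.390×10⁻¹⁹ J.
Energy delivered: (3.75 W)(559.2 s) = 2097 J.
Photons incident: 2097 / 3.390×10⁻¹⁹ = 6.186×10²¹, i.e. 6.186×10²¹/6.022×10²³ = 0.01027 mol.
Photons absorbed: 0.515 × 0.01027 = 0.005289 mol.
Product formed: 0.605 × 0.005289 = 0.003200 mol.
Rate: 0.003200 / 559.2 s = 5.7×10⁻⁶ mol s⁻¹.

5.7×10⁻⁶ mol s⁻¹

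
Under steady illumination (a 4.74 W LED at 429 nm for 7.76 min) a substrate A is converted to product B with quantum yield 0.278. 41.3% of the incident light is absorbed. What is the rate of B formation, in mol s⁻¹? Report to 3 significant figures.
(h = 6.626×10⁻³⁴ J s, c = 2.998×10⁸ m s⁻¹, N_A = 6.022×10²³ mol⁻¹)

Photon energy at 429 nm: hc/λ = (6.626×10⁻³⁴)(2.998×10⁸)/(429×10⁻⁹) = 4.630×10⁻¹⁹ J.
Energy delivered: (4.74 W)(465.6 s) = 2207 J.
Photons incident: 2207 / 4.630×10⁻¹⁹ = 4.767×10²¹, i.e. 4.767×10²¹/6.022×10²³ = 0.007916 mol.
Photons absorbed: 0.413 × 0.007916 = 0.003269 mol.
Product formed: 0.278 × 0.003269 = 9.088×10⁻⁴ mol.
Rate: 9.088×10⁻⁴ / 465.6 s = 1.95×10⁻⁶ mol s⁻¹.

1.95×10⁻⁶ mol s⁻¹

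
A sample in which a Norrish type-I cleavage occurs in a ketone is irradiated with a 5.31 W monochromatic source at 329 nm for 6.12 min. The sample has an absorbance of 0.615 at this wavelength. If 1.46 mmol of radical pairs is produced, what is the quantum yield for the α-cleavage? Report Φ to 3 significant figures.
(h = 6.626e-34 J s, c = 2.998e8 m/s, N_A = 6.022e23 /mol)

Φ = 0.359

Product: 1.46 mmol = 0.00146 mol.
Photon energy at 329 nm: hc/λ = (6.626e-34)(2.998e8)/(329e-9) = 6.038e-19 J.
Energy delivered: (5.31 W)(367.2 s) = 1950 J.
Photons incident: 1950 / 6.038e-19 = 3.230e21, i.e. 3.230e21/6.022e23 = 0.005364 mol.
Fraction absorbed: 1 − 10^(−0.615) = 0.7573.
Photons absorbed: 0.7573 × 0.005364 = 0.004062 mol.
Φ = 0.00146 mol / 0.004062 mol photons = 0.359.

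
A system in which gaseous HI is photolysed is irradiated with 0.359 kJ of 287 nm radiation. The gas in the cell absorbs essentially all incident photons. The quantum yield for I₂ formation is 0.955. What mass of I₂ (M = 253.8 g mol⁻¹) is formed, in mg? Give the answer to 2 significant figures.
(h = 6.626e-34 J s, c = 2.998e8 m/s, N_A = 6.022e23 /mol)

210 mg

Photon energy at 287 nm: hc/λ = (6.626e-34)(2.998e8)/(287e-9) = 6.922e-19 J.
Incident energy: 0.359 kJ = 359 J.
Photons incident: 359 / 6.922e-19 = 5.186e20, i.e. 5.186e20/6.022e23 = 8.612e-4 mol.
Product: Φ × n_abs = 0.955 × 8.612e-4 = 8.224e-4 mol.
Mass: 8.224e-4 × 253.8 = 0.2087 g = 210 mg.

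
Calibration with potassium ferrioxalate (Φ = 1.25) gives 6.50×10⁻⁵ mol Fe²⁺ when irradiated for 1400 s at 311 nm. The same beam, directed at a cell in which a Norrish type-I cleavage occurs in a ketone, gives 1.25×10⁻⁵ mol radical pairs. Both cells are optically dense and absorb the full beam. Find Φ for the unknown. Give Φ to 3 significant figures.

Photons absorbed by the actinometer: 6.50×10⁻⁵ / 1.25 = 5.200×10⁻⁵ mol.
Φ(unknown) = 1.25×10⁻⁵ / 5.200×10⁻⁵ = 0.240.

Φ = 0.240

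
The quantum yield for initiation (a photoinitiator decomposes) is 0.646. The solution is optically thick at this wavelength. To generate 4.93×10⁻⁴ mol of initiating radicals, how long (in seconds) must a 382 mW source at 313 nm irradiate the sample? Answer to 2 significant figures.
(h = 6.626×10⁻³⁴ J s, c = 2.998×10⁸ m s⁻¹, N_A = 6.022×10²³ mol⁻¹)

t ≈ 760 s

Photons that must be absorbed: 4.93×10⁻⁴ / 0.646 = 7.632×10⁻⁴ mol.
Photon energy: hc/λ = 6.347×10⁻¹⁹ J; per mole, 3.822×10⁵ J mol⁻¹.
Energy required: 7.632×10⁻⁴ × 3.822×10⁵ = 291.7 J.
Time: 291.7 J / 0.382 W = 760 s.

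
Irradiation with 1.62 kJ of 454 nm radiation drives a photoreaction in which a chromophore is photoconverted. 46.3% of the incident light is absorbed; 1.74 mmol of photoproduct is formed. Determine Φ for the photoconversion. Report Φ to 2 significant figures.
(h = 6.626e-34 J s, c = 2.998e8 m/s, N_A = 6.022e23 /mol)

Φ = 0.61

Product: 1.74 mmol = 0.00174 mol.
Photon energy at 454 nm: hc/λ = (6.626e-34)(2.998e8)/(454e-9) = 4.375e-19 J.
Incident energy: 1.62 kJ = 1620 J.
Photons incident: 1620 / 4.375e-19 = 3.703e21, i.e. 3.703e21/6.022e23 = 0.006149 mol.
Photons absorbed: 0.463 × 0.006149 = 0.002847 mol.
Φ = 0.00174 mol / 0.002847 mol photons = 0.61.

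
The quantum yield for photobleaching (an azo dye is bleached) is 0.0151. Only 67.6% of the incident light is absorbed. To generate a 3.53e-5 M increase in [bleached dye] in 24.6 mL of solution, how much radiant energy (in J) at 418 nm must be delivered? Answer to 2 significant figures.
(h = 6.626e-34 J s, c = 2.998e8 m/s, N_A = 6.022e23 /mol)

24 J

Product: (3.53e-5 M)(0.0246 L) = 8.684e-7 mol.
Photons that must be absorbed: 8.684e-7 / 0.0151 = 5.751e-5 mol.
Incident photons needed: 5.751e-5 / 0.676 = 8.507e-5 mol.
Photon energy: hc/λ = 4.752e-19 J; per mole, 2.862e5 J mol⁻¹.
Energy required: 8.507e-5 × 2.862e5 = 24 J.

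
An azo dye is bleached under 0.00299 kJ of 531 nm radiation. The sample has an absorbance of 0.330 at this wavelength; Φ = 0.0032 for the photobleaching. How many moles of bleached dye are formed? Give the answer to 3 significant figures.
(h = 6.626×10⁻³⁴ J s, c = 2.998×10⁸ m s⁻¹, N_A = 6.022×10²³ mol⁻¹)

2.26×10⁻⁸ mol

Photon energy at 531 nm: hc/λ = (6.626×10⁻³⁴)(2.998×10⁸)/(531×10⁻⁹) = 3.741×10⁻¹⁹ J.
Incident energy: 0.00299 kJ = 2.99 J.
Photons incident: 2.99 / 3.741×10⁻¹⁹ = 7.993×10¹⁸, i.e. 7.993×10¹⁸/6.022×10²³ = 1.327×10⁻⁵ mol.
Fraction absorbed: 1 − 10^(−0.330) = 0.5323.
Photons absorbed: 0.5323 × 1.327×10⁻⁵ = 7.064×10⁻⁶ mol.
Product: Φ × n_abs = 0.0032 × 7.064×10⁻⁶ = 2.260×10⁻⁸ mol.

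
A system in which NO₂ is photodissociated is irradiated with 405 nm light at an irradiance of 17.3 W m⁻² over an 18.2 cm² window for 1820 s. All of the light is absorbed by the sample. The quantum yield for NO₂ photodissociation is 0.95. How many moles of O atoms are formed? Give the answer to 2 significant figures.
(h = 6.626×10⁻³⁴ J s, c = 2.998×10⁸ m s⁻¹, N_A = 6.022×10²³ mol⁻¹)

1.8×10⁻⁴ mol

Photon energy at 405 nm: hc/λ = (6.626×10⁻³⁴)(2.998×10⁸)/(405×10⁻⁹) = 4.905×10⁻¹⁹ J.
Energy delivered: (17.3 W m⁻²)(18.2×10⁻⁴ m²)(1820 s) = 57.30 J.
Photons incident: 57.30 / 4.905×10⁻¹⁹ = 1.168×10²⁰, i.e. 1.168×10²⁰/6.022×10²³ = 1.940×10⁻⁴ mol.
Product: Φ × n_abs = 0.95 × 1.940×10⁻⁴ = 1.843×10⁻⁴ mol.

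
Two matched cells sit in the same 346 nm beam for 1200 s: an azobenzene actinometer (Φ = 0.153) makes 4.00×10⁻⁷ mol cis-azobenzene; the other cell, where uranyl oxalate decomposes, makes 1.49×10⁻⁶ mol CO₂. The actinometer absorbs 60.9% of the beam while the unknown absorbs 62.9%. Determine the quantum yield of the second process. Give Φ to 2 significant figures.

Φ = 0.55

Photons absorbed by the actinometer: 4.00×10⁻⁷ / 0.153 = 2.614×10⁻⁶ mol.
Incident flux: 2.614×10⁻⁶ / 0.609 = 4.292×10⁻⁶ einstein.
Absorbed by unknown: 0.629 × 4.292×10⁻⁶ = 2.700×10⁻⁶ mol.
Φ(unknown) = 1.49×10⁻⁶ / 2.700×10⁻⁶ = 0.55.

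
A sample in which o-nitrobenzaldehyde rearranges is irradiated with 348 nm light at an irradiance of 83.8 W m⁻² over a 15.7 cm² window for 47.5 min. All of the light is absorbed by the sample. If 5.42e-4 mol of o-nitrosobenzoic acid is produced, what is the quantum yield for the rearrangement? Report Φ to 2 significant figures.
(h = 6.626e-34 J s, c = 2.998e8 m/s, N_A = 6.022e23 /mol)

Φ = 0.50

Photon energy at 348 nm: hc/λ = (6.626e-34)(2.998e8)/(348e-9) = 5.708e-19 J.
Energy delivered: (83.8 W m⁻²)(15.7e-4 m²)(2850 s) = 375.0 J.
Photons incident: 375.0 / 5.708e-19 = 6.570e20, i.e. 6.570e20/6.022e23 = 0.001091 mol.
Φ = 5.42e-4 mol / 0.001091 mol photons = 0.50.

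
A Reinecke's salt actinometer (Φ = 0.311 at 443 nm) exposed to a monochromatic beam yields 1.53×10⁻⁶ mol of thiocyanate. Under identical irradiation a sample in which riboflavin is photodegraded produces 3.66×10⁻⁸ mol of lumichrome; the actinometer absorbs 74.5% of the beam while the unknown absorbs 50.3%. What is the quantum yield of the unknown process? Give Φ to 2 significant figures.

Φ = 0.011

Photons absorbed by the actinometer: 1.53×10⁻⁶ / 0.311 = 4.920×10⁻⁶ mol.
Incident flux: 4.920×10⁻⁶ / 0.745 = 6.604×10⁻⁶ einstein.
Absorbed by unknown: 0.503 × 6.604×10⁻⁶ = 3.322×10⁻⁶ mol.
Φ(unknown) = 3.66×10⁻⁸ / 3.322×10⁻⁶ = 0.011.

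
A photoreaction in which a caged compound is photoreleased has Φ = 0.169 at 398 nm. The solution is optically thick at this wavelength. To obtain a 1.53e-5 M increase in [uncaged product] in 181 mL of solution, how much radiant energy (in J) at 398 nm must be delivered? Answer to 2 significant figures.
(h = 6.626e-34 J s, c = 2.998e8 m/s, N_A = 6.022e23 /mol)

Product: (1.53e-5 M)(0.181 L) = 2.769e-6 mol.
Photons that must be absorbed: 2.769e-6 / 0.169 = 1.638e-5 mol.
Photon energy: hc/λ = 4.991e-19 J; per mole, 3.006e5 J mol⁻¹.
Energy required: 1.638e-5 × 3.006e5 = 4.9 J.

4.9 J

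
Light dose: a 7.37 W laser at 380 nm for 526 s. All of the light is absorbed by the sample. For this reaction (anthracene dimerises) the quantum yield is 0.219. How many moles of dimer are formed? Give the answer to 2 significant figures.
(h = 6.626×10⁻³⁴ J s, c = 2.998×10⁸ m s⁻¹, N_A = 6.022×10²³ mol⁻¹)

Photon energy at 380 nm: hc/λ = (6.626×10⁻³⁴)(2.998×10⁸)/(380×10⁻⁹) = 5.228×10⁻¹⁹ J.
Energy delivered: (7.37 W)(526 s) = 3877 J.
Photons incident: 3877 / 5.228×10⁻¹⁹ = 7.416×10²¹, i.e. 7.416×10²¹/6.022×10²³ = 0.01231 mol.
Product: Φ × n_abs = 0.219 × 0.01231 = 0.002696 mol.

0.0027 mol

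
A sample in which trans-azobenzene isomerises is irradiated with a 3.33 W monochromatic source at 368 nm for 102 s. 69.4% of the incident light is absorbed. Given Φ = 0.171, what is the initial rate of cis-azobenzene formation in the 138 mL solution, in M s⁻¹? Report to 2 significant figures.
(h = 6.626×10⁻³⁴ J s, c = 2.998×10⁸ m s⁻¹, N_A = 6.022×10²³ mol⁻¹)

8.8×10⁻⁶ M s⁻¹

Photon energy at 368 nm: hc/λ = (6.626×10⁻³⁴)(2.998×10⁸)/(368×10⁻⁹) = 5.398×10⁻¹⁹ J.
Energy delivered: (3.33 W)(102 s) = 339.7 J.
Photons incident: 339.7 / 5.398×10⁻¹⁹ = 6.293×10²⁰, i.e. 6.293×10²⁰/6.022×10²³ = 0.001045 mol.
Photons absorbed: 0.694 × 0.001045 = 7.252×10⁻⁴ mol.
Product formed: 0.171 × 7.252×10⁻⁴ = 1.240×10⁻⁴ mol.
Rate: 1.240×10⁻⁴ mol / (102 s × 0.138 L) = 8.8×10⁻⁶ M s⁻¹.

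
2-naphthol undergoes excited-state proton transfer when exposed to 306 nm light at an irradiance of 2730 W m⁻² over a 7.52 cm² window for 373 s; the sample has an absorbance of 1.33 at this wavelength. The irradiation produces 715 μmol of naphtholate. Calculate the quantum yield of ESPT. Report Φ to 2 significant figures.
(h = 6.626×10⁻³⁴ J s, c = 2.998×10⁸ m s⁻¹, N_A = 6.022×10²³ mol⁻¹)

Product: 715 μmol = 7.15×10⁻⁴ mol.
Photon energy at 306 nm: hc/λ = (6.626×10⁻³⁴)(2.998×10⁸)/(306×10⁻⁹) = 6.492×10⁻¹⁹ J.
Energy delivered: (2730 W m⁻²)(7.52×10⁻⁴ m²)(373 s) = 765.8 J.
Photons incident: 765.8 / 6.492×10⁻¹⁹ = 1.180×10²¹, i.e. 1.180×10²¹/6.022×10²³ = 0.001959 mol.
Fraction absorbed: 1 − 10^(−1.33) = 0.9532.
Photons absorbed: 0.9532 × 0.001959 = 0.001867 mol.
Φ = 7.15×10⁻⁴ mol / 0.001867 mol photons = 0.38.

Φ = 0.38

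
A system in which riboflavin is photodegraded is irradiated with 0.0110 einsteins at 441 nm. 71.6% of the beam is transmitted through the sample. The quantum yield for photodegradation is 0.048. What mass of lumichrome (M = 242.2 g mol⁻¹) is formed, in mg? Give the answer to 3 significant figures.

36.3 mg

Fraction absorbed: 1 − 71.6/100 = 0.2840.
Photons absorbed: 0.2840 × 0.0110 = 0.003124 mol.
Product: Φ × n_abs = 0.048 × 0.003124 = 1.500×10⁻⁴ mol.
Mass: 1.500×10⁻⁴ × 242.2 = 0.03633 g = 36.3 mg.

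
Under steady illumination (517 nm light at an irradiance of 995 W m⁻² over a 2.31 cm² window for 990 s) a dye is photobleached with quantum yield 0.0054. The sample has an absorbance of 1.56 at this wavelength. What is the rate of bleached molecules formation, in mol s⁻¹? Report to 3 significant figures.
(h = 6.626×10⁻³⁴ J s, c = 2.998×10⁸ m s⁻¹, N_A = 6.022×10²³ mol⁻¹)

Photon energy at 517 nm: hc/λ = (6.626×10⁻³⁴)(2.998×10⁸)/(517×10⁻⁹) = 3.842×10⁻¹⁹ J.
Energy delivered: (995 W m⁻²)(2.31×10⁻⁴ m²)(990 s) = 227.5 J.
Photons incident: 227.5 / 3.842×10⁻¹⁹ = 5.921×10²⁰, i.e. 5.921×10²⁰/6.022×10²³ = 9.832×10⁻⁴ mol.
Fraction absorbed: 1 − 10^(−1.56) = 0.9725.
Photons absorbed: 0.9725 × 9.832×10⁻⁴ = 9.562×10⁻⁴ mol.
Product formed: 0.0054 × 9.562×10⁻⁴ = 5.163×10⁻⁶ mol.
Rate: 5.163×10⁻⁶ / 990 s = 5.22×10⁻⁹ mol s⁻¹.

5.22×10⁻⁹ mol s⁻¹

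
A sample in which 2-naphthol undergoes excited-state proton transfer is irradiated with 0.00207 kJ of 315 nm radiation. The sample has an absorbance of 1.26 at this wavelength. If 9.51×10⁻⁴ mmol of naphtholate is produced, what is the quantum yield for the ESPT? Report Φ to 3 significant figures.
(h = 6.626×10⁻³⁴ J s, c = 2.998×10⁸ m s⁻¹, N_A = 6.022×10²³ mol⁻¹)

Φ = 0.185

Product: 9.51×10⁻⁴ mmol = 9.51×10⁻⁷ mol.
Photon energy at 315 nm: hc/λ = (6.626×10⁻³⁴)(2.998×10⁸)/(315×10⁻⁹) = 6.306×10⁻¹⁹ J.
Incident energy: 0.00207 kJ = 2.07 J.
Photons incident: 2.07 / 6.306×10⁻¹⁹ = 3.283×10¹⁸, i.e. 3.283×10¹⁸/6.022×10²³ = 5.452×10⁻⁶ mol.
Fraction absorbed: 1 − 10^(−1.26) = 0.9450.
Photons absorbed: 0.9450 × 5.452×10⁻⁶ = 5.152×10⁻⁶ mol.
Φ = 9.51×10⁻⁷ mol / 5.152×10⁻⁶ mol photons = 0.185.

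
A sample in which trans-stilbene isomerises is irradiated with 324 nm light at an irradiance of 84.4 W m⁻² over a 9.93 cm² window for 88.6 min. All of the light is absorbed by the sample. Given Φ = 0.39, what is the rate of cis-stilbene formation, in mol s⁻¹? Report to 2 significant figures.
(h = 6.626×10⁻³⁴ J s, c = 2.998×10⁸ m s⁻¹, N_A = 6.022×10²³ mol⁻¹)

Photon energy at 324 nm: hc/λ = (6.626×10⁻³⁴)(2.998×10⁸)/(324×10⁻⁹) = 6.131×10⁻¹⁹ J.
Energy delivered: (84.4 W m⁻²)(9.93×10⁻⁴ m²)(5316 s) = 445.5 J.
Photons incident: 445.5 / 6.131×10⁻¹⁹ = 7.266×10²⁰, i.e. 7.266×10²⁰/6.022×10²³ = 0.001207 mol.
Product formed: 0.39 × 0.001207 = 4.707×10⁻⁴ mol.
Rate: 4.707×10⁻⁴ / 5316 s = 8.9×10⁻⁸ mol s⁻¹.

8.9×10⁻⁸ mol s⁻¹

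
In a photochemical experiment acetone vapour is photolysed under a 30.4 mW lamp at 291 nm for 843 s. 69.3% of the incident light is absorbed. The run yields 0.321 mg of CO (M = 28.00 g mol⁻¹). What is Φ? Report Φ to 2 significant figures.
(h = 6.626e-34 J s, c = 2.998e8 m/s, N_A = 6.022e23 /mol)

Product: 0.321 mg / 28.00 g mol⁻¹ = 1.146e-5 mol.
Photon energy at 291 nm: hc/λ = (6.626e-34)(2.998e8)/(291e-9) = 6.826e-19 J.
Energy delivered: (30.4 mW)(843 s) = 25.63 J.
Photons incident: 25.63 / 6.826e-19 = 3.755e19, i.e. 3.755e19/6.022e23 = 6.235e-5 mol.
Photons absorbed: 0.693 × 6.235e-5 = 4.321e-5 mol.
Φ = 1.146e-5 mol / 4.321e-5 mol photons = 0.27.

Φ = 0.27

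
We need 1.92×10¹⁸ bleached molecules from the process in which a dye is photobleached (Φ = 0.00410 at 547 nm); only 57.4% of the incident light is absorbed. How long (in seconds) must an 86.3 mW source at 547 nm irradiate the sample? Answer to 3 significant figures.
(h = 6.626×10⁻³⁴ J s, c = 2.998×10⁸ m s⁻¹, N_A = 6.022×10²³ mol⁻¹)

t ≈ 3430 s

Product: 1.92×10¹⁸ / 6.022×10²³ = 3.188×10⁻⁶ mol.
Photons that must be absorbed: 3.188×10⁻⁶ / 0.00410 = 7.776×10⁻⁴ mol.
Incident photons needed: 7.776×10⁻⁴ / 0.574 = 0.001355 mol.
Photon energy: hc/λ = 3.632×10⁻¹⁹ J; per mole, 2.187×10⁵ J mol⁻¹.
Energy required: 0.001355 × 2.187×10⁵ = 296.3 J.
Time: 296.3 J / 0.0863 W = 3430 s.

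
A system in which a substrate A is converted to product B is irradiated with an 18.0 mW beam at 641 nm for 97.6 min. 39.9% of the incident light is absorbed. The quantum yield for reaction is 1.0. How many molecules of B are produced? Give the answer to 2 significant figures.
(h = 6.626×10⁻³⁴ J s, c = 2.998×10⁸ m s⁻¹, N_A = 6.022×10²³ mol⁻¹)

Photon energy at 641 nm: hc/λ = (6.626×10⁻³⁴)(2.998×10⁸)/(641×10⁻⁹) = 3.099×10⁻¹⁹ J.
Energy delivered: (18.0 mW)(5856 s) = 105.4 J.
Photons incident: 105.4 / 3.099×10⁻¹⁹ = 3.401×10²⁰, i.e. 3.401×10²⁰/6.022×10²³ = 5.648×10⁻⁴ mol.
Photons absorbed: 0.399 × 5.648×10⁻⁴ = 2.254×10⁻⁴ mol.
Product: Φ × n_abs = 1.0 × 2.254×10⁻⁴ = 2.254×10⁻⁴ mol.
As a count: 2.254×10⁻⁴ × 6.022×10²³ = 1.4×10²⁰.

1.4×10²⁰ molecules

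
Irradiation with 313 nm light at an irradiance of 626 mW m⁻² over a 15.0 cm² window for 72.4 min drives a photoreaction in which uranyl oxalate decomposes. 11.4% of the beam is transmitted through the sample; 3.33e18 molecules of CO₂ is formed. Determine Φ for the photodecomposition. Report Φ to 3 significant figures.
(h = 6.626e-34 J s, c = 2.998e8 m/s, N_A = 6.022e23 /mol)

Product: 3.33e18 / 6.022e23 = 5.530e-6 mol.
Photon energy at 313 nm: hc/λ = (6.626e-34)(2.998e8)/(313e-9) = 6.347e-19 J.
Energy delivered: (626 mW m⁻²)(15.0e-4 m²)(4344 s) = 4.079 J.
Photons incident: 4.079 / 6.347e-19 = 6.427e18, i.e. 6.427e18/6.022e23 = 1.067e-5 mol.
Fraction absorbed: 1 − 11.4/100 = 0.8860.
Photons absorbed: 0.8860 × 1.067e-5 = 9.454e-6 mol.
Φ = 5.530e-6 mol / 9.454e-6 mol photons = 0.585.

Φ = 0.585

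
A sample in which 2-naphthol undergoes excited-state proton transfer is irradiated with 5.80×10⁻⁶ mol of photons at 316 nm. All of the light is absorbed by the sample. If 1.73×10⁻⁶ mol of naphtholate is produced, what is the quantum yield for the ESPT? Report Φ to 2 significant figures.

Φ = 0.30

Φ = 1.73×10⁻⁶ mol / 5.80×10⁻⁶ mol photons = 0.30.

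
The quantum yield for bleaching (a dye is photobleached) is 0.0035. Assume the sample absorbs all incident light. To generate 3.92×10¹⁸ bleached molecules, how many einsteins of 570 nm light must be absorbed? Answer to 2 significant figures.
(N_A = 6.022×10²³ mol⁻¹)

Product: 3.92×10¹⁸ / 6.022×10²³ = 6.509×10⁻⁶ mol.
Photons that must be absorbed: 6.509×10⁻⁶ / 0.0035 = 0.001860 mol.

0.0019 einstein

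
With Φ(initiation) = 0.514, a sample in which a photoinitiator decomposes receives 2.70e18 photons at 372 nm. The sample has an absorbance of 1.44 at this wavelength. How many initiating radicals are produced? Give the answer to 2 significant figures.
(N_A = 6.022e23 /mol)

1.3e18 initiating radicals

Moles of photons: 2.70e18 / 6.022e23 = 4.484e-6 mol.
Fraction absorbed: 1 − 10^(−1.44) = 0.9637.
Photons absorbed: 0.9637 × 4.484e-6 = 4.321e-6 mol.
Product: Φ × n_abs = 0.514 × 4.321e-6 = 2.221e-6 mol.
As a count: 2.221e-6 × 6.022e23 = 1.3e18.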